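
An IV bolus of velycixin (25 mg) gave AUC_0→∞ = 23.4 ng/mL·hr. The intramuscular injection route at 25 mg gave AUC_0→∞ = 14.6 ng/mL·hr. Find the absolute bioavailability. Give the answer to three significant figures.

F = (AUC_ev / D_ev) / (AUC_iv / D_iv)
  = (14.6/25) / (23.4/25)
  = 0.584 / 0.936 = 0.6239

F = 0.624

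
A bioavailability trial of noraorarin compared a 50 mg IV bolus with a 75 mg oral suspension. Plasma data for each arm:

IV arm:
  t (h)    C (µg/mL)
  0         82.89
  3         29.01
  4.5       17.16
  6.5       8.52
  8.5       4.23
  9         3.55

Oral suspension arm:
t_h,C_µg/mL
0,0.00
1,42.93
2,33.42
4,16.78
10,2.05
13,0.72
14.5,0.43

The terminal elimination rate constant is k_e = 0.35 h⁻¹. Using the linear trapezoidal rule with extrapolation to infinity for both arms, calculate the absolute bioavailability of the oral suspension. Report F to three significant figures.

F = 0.455

Trapezoidal AUC_0→9 (IV):
  [0→3]: (82.89+29.01)/2 × 3 = 167.85
  [3→4.5]: (29.01+17.16)/2 × 1.5 = 34.6275
  [4.5→6.5]: (17.16+8.52)/2 × 2 = 25.68
  [6.5→8.5]: (8.52+4.23)/2 × 2 = 12.75
  [8.5→9]: (4.23+3.55)/2 × 0.5 = 1.945
  Sum = 242.8525 µg/mL·h
IV tail: 3.55/0.35 = 10.143; AUC_iv,0→∞ = 242.8525 + 10.143 = 252.9955 µg/mL·h
Trapezoidal AUC_0→14.5 (oral suspension):
  [0→1]: (0.00+42.93)/2 × 1 = 21.465
  [1→2]: (42.93+33.42)/2 × 1 = 38.175
  [2→4]: (33.42+16.78)/2 × 2 = 50.2
  [4→10]: (16.78+2.05)/2 × 6 = 56.49
  [10→13]: (2.05+0.72)/2 × 3 = 4.155
  [13→14.5]: (0.72+0.43)/2 × 1.5 = 0.8625
  Sum = 171.3475 µg/mL·h
oral suspension tail: 0.43/0.35 = 1.229; AUC_ev,0→∞ = 171.3475 + 1.229 = 172.5765 µg/mL·h
F = (AUC_ev/D_ev)/(AUC_iv/D_iv) = (172.5765/75)/(252.9955/50) = 2.30102/5.05991 = 0.4548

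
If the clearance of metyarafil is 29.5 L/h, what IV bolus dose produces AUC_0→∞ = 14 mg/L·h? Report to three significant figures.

Dose_iv = CL × AUC_0→∞
     = 29.5 × 14 = 413 mg

Dose = 413 mg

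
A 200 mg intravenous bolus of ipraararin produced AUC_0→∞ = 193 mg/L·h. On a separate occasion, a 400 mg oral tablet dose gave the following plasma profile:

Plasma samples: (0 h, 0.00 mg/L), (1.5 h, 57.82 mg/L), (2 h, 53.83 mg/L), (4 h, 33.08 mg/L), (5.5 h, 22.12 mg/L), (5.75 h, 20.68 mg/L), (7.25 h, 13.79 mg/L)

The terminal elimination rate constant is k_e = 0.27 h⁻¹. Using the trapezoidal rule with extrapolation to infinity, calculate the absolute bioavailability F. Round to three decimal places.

F = 0.730

Trapezoidal AUC_0→7.25 (oral tablet):
  [0→1.5]: (0.00+57.82)/2 × 1.5 = 43.365
  [1.5→2]: (57.82+53.83)/2 × 0.5 = 27.9125
  [2→4]: (53.83+33.08)/2 × 2 = 86.91
  [4→5.5]: (33.08+22.12)/2 × 1.5 = 41.4
  [5.5→5.75]: (22.12+20.68)/2 × 0.25 = 5.35
  [5.75→7.25]: (20.68+13.79)/2 × 1.5 = 25.8525
  Sum = 230.79 mg/L·h
Tail: C_last/k_e = 13.79/0.27 = 51.074
AUC_0→∞ (oral tablet) = 230.79 + 51.074 = 281.864 mg/L·h
F = (AUC_ev/D_ev)/(AUC_iv/D_iv) = (281.864/400)/(193/200) = 0.70466/0.965 = 0.7302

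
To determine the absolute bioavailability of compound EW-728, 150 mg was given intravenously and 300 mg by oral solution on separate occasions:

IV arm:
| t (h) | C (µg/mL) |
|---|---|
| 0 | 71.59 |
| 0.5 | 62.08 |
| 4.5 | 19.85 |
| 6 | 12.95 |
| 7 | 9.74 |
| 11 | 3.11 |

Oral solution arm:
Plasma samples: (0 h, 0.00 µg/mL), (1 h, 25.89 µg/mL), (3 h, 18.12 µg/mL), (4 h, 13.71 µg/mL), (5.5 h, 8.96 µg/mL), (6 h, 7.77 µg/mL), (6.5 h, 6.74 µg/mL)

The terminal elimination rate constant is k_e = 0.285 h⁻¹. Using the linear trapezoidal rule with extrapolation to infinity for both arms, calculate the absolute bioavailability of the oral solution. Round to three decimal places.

F = 0.225

Trapezoidal AUC_0→11 (IV):
  [0→0.5]: (71.59+62.08)/2 × 0.5 = 33.4175
  [0.5→4.5]: (62.08+19.85)/2 × 4 = 163.86
  [4.5→6]: (19.85+12.95)/2 × 1.5 = 24.6
  [6→7]: (12.95+9.74)/2 × 1 = 11.345
  [7→11]: (9.74+3.11)/2 × 4 = 25.7
  Sum = 258.9225 µg/mL·h
IV tail: 3.11/0.285 = 10.912; AUC_iv,0→∞ = 258.9225 + 10.912 = 269.8345 µg/mL·h
Trapezoidal AUC_0→6.5 (oral solution):
  [0→1]: (0.00+25.89)/2 × 1 = 12.945
  [1→3]: (25.89+18.12)/2 × 2 = 44.01
  [3→4]: (18.12+13.71)/2 × 1 = 15.915
  [4→5.5]: (13.71+8.96)/2 × 1.5 = 17.0025
  [5.5→6]: (8.96+7.77)/2 × 0.5 = 4.1825
  [6→6.5]: (7.77+6.74)/2 × 0.5 = 3.6275
  Sum = 97.6825 µg/mL·h
oral solution tail: 6.74/0.285 = 23.649; AUC_ev,0→∞ = 97.6825 + 23.649 = 121.3315 µg/mL·h
F = (AUC_ev/D_ev)/(AUC_iv/D_iv) = (121.3315/300)/(269.8345/150) = 0.404438/1.7989 = 0.2248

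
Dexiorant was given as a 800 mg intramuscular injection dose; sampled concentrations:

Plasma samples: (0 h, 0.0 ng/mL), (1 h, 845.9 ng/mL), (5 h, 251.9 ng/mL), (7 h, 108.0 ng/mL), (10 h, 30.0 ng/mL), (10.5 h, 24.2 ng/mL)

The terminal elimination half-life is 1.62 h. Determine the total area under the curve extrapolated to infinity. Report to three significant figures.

Trapezoidal AUC_0→10.5:
  [0→1]: (0.0+845.9)/2 × 1 = 422.95
  [1→5]: (845.9+251.9)/2 × 4 = 2195.6
  [5→7]: (251.9+108.0)/2 × 2 = 359.9
  [7→10]: (108.0+30.0)/2 × 3 = 207.0
  [10→10.5]: (30.0+24.2)/2 × 0.5 = 13.55
  Sum = 3199.0 ng/mL·h
k_e = ln2 / t½ = 0.693147 / 1.62 = 0.4279 h^-1
Extrapolated tail: C_last / k_e = 24.2 / 0.4279 = 56.555
AUC_0→∞ = 3199.0 + 56.555 = 3255.555 ng/mL·h

AUC = 3260 ng/mL·h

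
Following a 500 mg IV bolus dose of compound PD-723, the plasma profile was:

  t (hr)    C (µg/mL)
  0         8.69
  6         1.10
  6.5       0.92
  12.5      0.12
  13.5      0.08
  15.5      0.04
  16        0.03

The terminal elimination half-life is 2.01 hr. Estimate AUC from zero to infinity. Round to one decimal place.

AUC = 33.3 µg/mL·hr

Trapezoidal AUC_0→16:
  [0→6]: (8.69+1.10)/2 × 6 = 29.37
  [6→6.5]: (1.10+0.92)/2 × 0.5 = 0.505
  [6.5→12.5]: (0.92+0.12)/2 × 6 = 3.12
  [12.5→13.5]: (0.12+0.08)/2 × 1 = 0.1
  [13.5→15.5]: (0.08+0.04)/2 × 2 = 0.12
  [15.5→16]: (0.04+0.03)/2 × 0.5 = 0.0175
  Sum = 33.2325 µg/mL·hr
k_e = ln2 / t½ = 0.693147 / 2.01 = 0.3448 hr^-1
Extrapolated tail: C_last / k_e = 0.03 / 0.3448 = 0.087
AUC_0→∞ = 33.2325 + 0.087 = 33.3195 µg/mL·hr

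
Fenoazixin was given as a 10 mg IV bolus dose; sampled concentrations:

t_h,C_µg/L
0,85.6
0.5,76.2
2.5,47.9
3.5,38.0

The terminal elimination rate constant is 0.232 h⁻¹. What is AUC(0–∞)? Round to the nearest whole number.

AUC = 371 µg/L·h

Trapezoidal AUC_0→3.5:
  [0→0.5]: (85.6+76.2)/2 × 0.5 = 40.45
  [0.5→2.5]: (76.2+47.9)/2 × 2 = 124.1
  [2.5→3.5]: (47.9+38.0)/2 × 1 = 42.95
  Sum = 207.5 µg/L·h
Extrapolated tail: C_last / k_e = 38.0 / 0.232 = 163.793
AUC_0→∞ = 207.5 + 163.793 = 371.293 µg/L·h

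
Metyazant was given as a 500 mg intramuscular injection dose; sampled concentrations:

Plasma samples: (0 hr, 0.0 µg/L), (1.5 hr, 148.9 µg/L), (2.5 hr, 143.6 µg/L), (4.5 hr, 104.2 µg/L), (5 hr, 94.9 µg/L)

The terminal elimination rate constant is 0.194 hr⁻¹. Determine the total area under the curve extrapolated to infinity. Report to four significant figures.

AUC = 1045 µg/L·hr

Trapezoidal AUC_0→5:
  [0→1.5]: (0.0+148.9)/2 × 1.5 = 111.675
  [1.5→2.5]: (148.9+143.6)/2 × 1 = 146.25
  [2.5→4.5]: (143.6+104.2)/2 × 2 = 247.8
  [4.5→5]: (104.2+94.9)/2 × 0.5 = 49.775
  Sum = 555.5 µg/L·hr
Extrapolated tail: C_last / k_e = 94.9 / 0.194 = 489.175
AUC_0→∞ = 555.5 + 489.175 = 1044.675 µg/L·hr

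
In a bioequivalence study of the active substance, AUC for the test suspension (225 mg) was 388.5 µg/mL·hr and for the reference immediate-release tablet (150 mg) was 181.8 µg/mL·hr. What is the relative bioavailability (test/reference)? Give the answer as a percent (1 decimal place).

F_rel = (AUC_test/D_test) / (AUC_ref/D_ref)
      = (388.5/225) / (181.8/150)
      = 1.72667 / 1.212 = 1.4246 = 142.46%

F_rel = 142.5%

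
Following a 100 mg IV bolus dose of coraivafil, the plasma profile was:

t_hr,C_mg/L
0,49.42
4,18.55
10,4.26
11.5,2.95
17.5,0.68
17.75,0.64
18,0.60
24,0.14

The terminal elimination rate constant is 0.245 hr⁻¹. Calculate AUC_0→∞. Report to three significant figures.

AUC = 224 mg/L·hr

Trapezoidal AUC_0→24:
  [0→4]: (49.42+18.55)/2 × 4 = 135.94
  [4→10]: (18.55+4.26)/2 × 6 = 68.43
  [10→11.5]: (4.26+2.95)/2 × 1.5 = 5.4075
  [11.5→17.5]: (2.95+0.68)/2 × 6 = 10.89
  [17.5→17.75]: (0.68+0.64)/2 × 0.25 = 0.165
  [17.75→18]: (0.64+0.60)/2 × 0.25 = 0.155
  [18→24]: (0.60+0.14)/2 × 6 = 2.22
  Sum = 223.2075 mg/L·hr
Extrapolated tail: C_last / k_e = 0.14 / 0.245 = 0.571
AUC_0→∞ = 223.2075 + 0.571 = 223.7785 mg/L·hr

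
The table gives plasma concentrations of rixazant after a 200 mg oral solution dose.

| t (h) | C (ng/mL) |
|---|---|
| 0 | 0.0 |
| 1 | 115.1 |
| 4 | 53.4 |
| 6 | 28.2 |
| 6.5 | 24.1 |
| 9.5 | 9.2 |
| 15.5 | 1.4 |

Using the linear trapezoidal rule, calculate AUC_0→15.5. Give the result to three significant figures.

AUC = 487 ng/mL·h

Trapezoidal AUC_0→15.5:
  [0→1]: (0.0+115.1)/2 × 1 = 57.55
  [1→4]: (115.1+53.4)/2 × 3 = 252.75
  [4→6]: (53.4+28.2)/2 × 2 = 81.6
  [6→6.5]: (28.2+24.1)/2 × 0.5 = 13.075
  [6.5→9.5]: (24.1+9.2)/2 × 3 = 49.95
  [9.5→15.5]: (9.2+1.4)/2 × 6 = 31.8
  Sum = 486.725 ng/mL·h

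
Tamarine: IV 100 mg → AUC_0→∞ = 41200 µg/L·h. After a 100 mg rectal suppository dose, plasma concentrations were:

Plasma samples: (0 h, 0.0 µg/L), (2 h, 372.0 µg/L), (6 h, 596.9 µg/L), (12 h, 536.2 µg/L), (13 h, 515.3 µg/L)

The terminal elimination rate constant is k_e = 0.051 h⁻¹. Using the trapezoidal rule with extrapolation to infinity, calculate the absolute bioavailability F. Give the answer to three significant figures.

F = 0.397

Trapezoidal AUC_0→13 (rectal suppository):
  [0→2]: (0.0+372.0)/2 × 2 = 372.0
  [2→6]: (372.0+596.9)/2 × 4 = 1937.8
  [6→12]: (596.9+536.2)/2 × 6 = 3399.3
  [12→13]: (536.2+515.3)/2 × 1 = 525.75
  Sum = 6234.85 µg/L·h
Tail: C_last/k_e = 515.3/0.051 = 10103.922
AUC_0→∞ (rectal suppository) = 6234.85 + 10103.922 = 16338.772 µg/L·h
F = (AUC_ev/D_ev)/(AUC_iv/D_iv) = (16338.772/100)/(41200/100) = 163.38772/412 = 0.3966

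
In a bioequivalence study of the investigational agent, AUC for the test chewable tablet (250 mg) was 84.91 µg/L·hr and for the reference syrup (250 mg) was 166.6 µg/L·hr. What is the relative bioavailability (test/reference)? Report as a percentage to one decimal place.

F_rel = (AUC_test/D_test) / (AUC_ref/D_ref)
      = (84.91/250) / (166.6/250)
      = 0.33964 / 0.6664 = 0.5097 = 50.97%

F_rel = 51.0%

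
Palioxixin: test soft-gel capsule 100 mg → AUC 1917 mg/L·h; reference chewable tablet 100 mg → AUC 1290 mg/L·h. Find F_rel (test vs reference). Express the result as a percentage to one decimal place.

F_rel = 148.6%

F_rel = (AUC_test/D_test) / (AUC_ref/D_ref)
      = (1917/100) / (1290/100)
      = 19.17 / 12.9 = 1.4860 = 148.60%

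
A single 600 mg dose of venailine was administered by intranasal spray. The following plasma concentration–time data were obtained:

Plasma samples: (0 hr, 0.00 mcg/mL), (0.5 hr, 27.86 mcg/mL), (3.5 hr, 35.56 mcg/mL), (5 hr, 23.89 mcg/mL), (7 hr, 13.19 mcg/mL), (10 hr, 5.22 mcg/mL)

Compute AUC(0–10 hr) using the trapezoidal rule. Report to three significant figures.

AUC = 211 mcg/mL·hr

Trapezoidal AUC_0→10:
  [0→0.5]: (0.00+27.86)/2 × 0.5 = 6.965
  [0.5→3.5]: (27.86+35.56)/2 × 3 = 95.13
  [3.5→5]: (35.56+23.89)/2 × 1.5 = 44.5875
  [5→7]: (23.89+13.19)/2 × 2 = 37.08
  [7→10]: (13.19+5.22)/2 × 3 = 27.615
  Sum = 211.3775 mcg/mL·hr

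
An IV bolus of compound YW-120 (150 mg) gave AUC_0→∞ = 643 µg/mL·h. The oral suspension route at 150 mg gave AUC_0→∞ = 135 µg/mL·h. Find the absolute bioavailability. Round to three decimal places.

F = (AUC_ev / D_ev) / (AUC_iv / D_iv)
  = (135/150) / (643/150)
  = 0.9 / 4.28667 = 0.2100

F = 0.210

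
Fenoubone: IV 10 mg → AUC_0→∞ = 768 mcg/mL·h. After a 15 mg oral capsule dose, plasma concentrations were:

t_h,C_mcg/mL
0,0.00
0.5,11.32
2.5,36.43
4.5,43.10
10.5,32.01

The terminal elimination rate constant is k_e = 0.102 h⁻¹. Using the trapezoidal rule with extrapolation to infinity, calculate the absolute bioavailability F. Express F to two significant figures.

F = 0.58

Trapezoidal AUC_0→10.5 (oral capsule):
  [0→0.5]: (0.00+11.32)/2 × 0.5 = 2.83
  [0.5→2.5]: (11.32+36.43)/2 × 2 = 47.75
  [2.5→4.5]: (36.43+43.10)/2 × 2 = 79.53
  [4.5→10.5]: (43.10+32.01)/2 × 6 = 225.33
  Sum = 355.44 mcg/mL·h
Tail: C_last/k_e = 32.01/0.102 = 313.824
AUC_0→∞ (oral capsule) = 355.44 + 313.824 = 669.264 mcg/mL·h
F = (AUC_ev/D_ev)/(AUC_iv/D_iv) = (669.264/15)/(768/10) = 44.6176/76.8 = 0.5810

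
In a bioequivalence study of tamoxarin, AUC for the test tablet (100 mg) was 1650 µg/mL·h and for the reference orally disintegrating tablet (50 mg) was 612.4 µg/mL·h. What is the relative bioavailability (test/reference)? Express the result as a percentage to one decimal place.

F_rel = (AUC_test/D_test) / (AUC_ref/D_ref)
      = (1650/100) / (612.4/50)
      = 16.5 / 12.248 = 1.3472 = 134.72%

F_rel = 134.7%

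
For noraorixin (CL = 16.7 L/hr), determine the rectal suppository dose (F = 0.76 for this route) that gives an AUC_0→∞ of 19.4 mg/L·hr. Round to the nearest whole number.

Dose = 426 mg

Dose = CL × AUC_0→∞ / F
     = 16.7 × 19.4 / 0.76 = 426.289 mg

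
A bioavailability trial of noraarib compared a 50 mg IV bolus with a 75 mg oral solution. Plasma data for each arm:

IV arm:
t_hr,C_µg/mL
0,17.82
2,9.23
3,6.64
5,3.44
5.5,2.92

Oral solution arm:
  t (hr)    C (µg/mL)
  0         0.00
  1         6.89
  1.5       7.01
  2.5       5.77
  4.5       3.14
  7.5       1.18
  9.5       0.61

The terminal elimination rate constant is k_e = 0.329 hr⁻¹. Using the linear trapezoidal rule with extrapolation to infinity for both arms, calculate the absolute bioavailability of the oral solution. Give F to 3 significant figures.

Trapezoidal AUC_0→5.5 (IV):
  [0→2]: (17.82+9.23)/2 × 2 = 27.05
  [2→3]: (9.23+6.64)/2 × 1 = 7.935
  [3→5]: (6.64+3.44)/2 × 2 = 10.08
  [5→5.5]: (3.44+2.92)/2 × 0.5 = 1.59
  Sum = 46.655 µg/mL·hr
IV tail: 2.92/0.329 = 8.875; AUC_iv,0→∞ = 46.655 + 8.875 = 55.53 µg/mL·hr
Trapezoidal AUC_0→9.5 (oral solution):
  [0→1]: (0.00+6.89)/2 × 1 = 3.445
  [1→1.5]: (6.89+7.01)/2 × 0.5 = 3.475
  [1.5→2.5]: (7.01+5.77)/2 × 1 = 6.39
  [2.5→4.5]: (5.77+3.14)/2 × 2 = 8.91
  [4.5→7.5]: (3.14+1.18)/2 × 3 = 6.48
  [7.5→9.5]: (1.18+0.61)/2 × 2 = 1.79
  Sum = 30.49 µg/mL·hr
oral solution tail: 0.61/0.329 = 1.854; AUC_ev,0→∞ = 30.49 + 1.854 = 32.344 µg/mL·hr
F = (AUC_ev/D_ev)/(AUC_iv/D_iv) = (32.344/75)/(55.53/50) = 0.431253/1.1106 = 0.3883

F = 0.388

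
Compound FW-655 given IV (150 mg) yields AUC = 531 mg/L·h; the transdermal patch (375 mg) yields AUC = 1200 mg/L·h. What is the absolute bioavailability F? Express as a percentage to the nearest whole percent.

F = 90%

F = (AUC_ev / D_ev) / (AUC_iv / D_iv)
  = (1200/375) / (531/150)
  = 3.2 / 3.54 = 0.9040
  = 90.40%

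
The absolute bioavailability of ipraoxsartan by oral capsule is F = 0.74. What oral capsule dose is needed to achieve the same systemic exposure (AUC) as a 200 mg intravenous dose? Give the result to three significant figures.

For equal systemic exposure: F × D_ev = D_iv
D_ev = D_iv / F = 200 / 0.74 = 270.27 mg

D_oral = 270 mg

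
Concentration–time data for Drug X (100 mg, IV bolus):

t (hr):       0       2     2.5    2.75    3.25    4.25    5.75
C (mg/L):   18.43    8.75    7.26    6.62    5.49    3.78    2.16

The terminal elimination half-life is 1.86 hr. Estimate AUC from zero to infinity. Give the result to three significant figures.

AUC = 50.8 mg/L·hr

Trapezoidal AUC_0→5.75:
  [0→2]: (18.43+8.75)/2 × 2 = 27.18
  [2→2.5]: (8.75+7.26)/2 × 0.5 = 4.0025
  [2.5→2.75]: (7.26+6.62)/2 × 0.25 = 1.735
  [2.75→3.25]: (6.62+5.49)/2 × 0.5 = 3.0275
  [3.25→4.25]: (5.49+3.78)/2 × 1 = 4.635
  [4.25→5.75]: (3.78+2.16)/2 × 1.5 = 4.455
  Sum = 45.035 mg/L·hr
k_e = ln2 / t½ = 0.693147 / 1.86 = 0.3727 hr^-1
Extrapolated tail: C_last / k_e = 2.16 / 0.3727 = 5.796
AUC_0→∞ = 45.035 + 5.796 = 50.831 mg/L·hr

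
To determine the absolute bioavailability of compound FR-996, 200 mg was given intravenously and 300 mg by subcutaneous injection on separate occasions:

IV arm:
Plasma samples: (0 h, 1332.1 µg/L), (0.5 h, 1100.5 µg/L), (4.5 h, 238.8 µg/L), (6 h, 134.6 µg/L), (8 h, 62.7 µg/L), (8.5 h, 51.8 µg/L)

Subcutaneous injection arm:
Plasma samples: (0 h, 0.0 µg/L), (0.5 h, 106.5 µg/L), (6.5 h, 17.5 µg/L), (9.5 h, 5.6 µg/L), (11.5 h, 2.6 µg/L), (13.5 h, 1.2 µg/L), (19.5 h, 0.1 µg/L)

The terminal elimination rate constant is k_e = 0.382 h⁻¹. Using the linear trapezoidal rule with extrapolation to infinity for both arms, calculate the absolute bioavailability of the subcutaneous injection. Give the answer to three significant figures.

F = 0.0763

Trapezoidal AUC_0→8.5 (IV):
  [0→0.5]: (1332.1+1100.5)/2 × 0.5 = 608.15
  [0.5→4.5]: (1100.5+238.8)/2 × 4 = 2678.6
  [4.5→6]: (238.8+134.6)/2 × 1.5 = 280.05
  [6→8]: (134.6+62.7)/2 × 2 = 197.3
  [8→8.5]: (62.7+51.8)/2 × 0.5 = 28.625
  Sum = 3792.725 µg/L·h
IV tail: 51.8/0.382 = 135.602; AUC_iv,0→∞ = 3792.725 + 135.602 = 3928.327 µg/L·h
Trapezoidal AUC_0→19.5 (subcutaneous injection):
  [0→0.5]: (0.0+106.5)/2 × 0.5 = 26.625
  [0.5→6.5]: (106.5+17.5)/2 × 6 = 372.0
  [6.5→9.5]: (17.5+5.6)/2 × 3 = 34.65
  [9.5→11.5]: (5.6+2.6)/2 × 2 = 8.2
  [11.5→13.5]: (2.6+1.2)/2 × 2 = 3.8
  [13.5→19.5]: (1.2+0.1)/2 × 6 = 3.9
  Sum = 449.175 µg/L·h
subcutaneous injection tail: 0.1/0.382 = 0.262; AUC_ev,0→∞ = 449.175 + 0.262 = 449.437 µg/L·h
F = (AUC_ev/D_ev)/(AUC_iv/D_iv) = (449.437/300)/(3928.327/200) = 1.49812/19.641635 = 0.0763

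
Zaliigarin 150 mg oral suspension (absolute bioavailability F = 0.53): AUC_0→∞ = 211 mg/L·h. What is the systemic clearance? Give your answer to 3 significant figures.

CL = 0.377 L/h

CL = F × Dose / AUC_0→∞
   = 0.53 × 150 / 211 = 0.376777 L/h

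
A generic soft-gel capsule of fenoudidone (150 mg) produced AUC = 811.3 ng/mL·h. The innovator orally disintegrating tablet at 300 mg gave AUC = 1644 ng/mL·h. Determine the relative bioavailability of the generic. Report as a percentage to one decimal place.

F_rel = 98.7%

F_rel = (AUC_test/D_test) / (AUC_ref/D_ref)
      = (811.3/150) / (1644/300)
      = 5.40867 / 5.48 = 0.9870 = 98.70%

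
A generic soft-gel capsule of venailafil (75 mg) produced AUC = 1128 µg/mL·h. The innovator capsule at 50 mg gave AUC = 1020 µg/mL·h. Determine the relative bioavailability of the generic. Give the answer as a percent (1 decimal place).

F_rel = 73.7%

F_rel = (AUC_test/D_test) / (AUC_ref/D_ref)
      = (1128/75) / (1020/50)
      = 15.04 / 20.4 = 0.7373 = 73.73%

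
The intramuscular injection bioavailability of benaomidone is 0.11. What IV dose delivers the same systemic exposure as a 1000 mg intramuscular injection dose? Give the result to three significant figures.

Systemic exposure from an extravascular dose = F × D_ev, so the equivalent IV dose is F × D_ev.
D_iv = F × D_ev = 0.11 × 1000 = 110 mg

D_iv = 110 mg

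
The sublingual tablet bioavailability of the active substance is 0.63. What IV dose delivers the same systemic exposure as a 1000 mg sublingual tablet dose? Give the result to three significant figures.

D_iv = 630 mg

Systemic exposure from an extravascular dose = F × D_ev, so the equivalent IV dose is F × D_ev.
D_iv = F × D_ev = 0.63 × 1000 = 630 mg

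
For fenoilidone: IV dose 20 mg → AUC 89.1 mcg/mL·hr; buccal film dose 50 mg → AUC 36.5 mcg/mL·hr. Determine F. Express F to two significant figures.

F = 0.16

F = (AUC_ev / D_ev) / (AUC_iv / D_iv)
  = (36.5/50) / (89.1/20)
  = 0.73 / 4.455 = 0.1639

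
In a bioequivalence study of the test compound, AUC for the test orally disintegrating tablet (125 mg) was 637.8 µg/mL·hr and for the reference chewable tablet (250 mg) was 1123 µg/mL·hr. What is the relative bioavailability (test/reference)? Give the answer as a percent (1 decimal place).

F_rel = 113.6%

F_rel = (AUC_test/D_test) / (AUC_ref/D_ref)
      = (637.8/125) / (1123/250)
      = 5.1024 / 4.492 = 1.1359 = 113.59%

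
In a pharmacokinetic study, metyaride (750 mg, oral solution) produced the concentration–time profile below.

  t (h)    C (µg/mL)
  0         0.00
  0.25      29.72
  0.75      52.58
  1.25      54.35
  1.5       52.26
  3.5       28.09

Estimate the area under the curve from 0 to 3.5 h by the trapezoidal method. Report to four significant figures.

AUC = 144.7 µg/mL·h

Trapezoidal AUC_0→3.5:
  [0→0.25]: (0.00+29.72)/2 × 0.25 = 3.715
  [0.25→0.75]: (29.72+52.58)/2 × 0.5 = 20.575
  [0.75→1.25]: (52.58+54.35)/2 × 0.5 = 26.7325
  [1.25→1.5]: (54.35+52.26)/2 × 0.25 = 13.32625
  [1.5→3.5]: (52.26+28.09)/2 × 2 = 80.35
  Sum = 144.69875 µg/mL·h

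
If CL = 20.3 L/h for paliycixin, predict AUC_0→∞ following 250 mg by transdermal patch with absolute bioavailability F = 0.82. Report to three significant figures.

AUC_0→∞ = F × Dose / CL
        = 0.82 × 250 / 20.3 = 10.0985 mg/L·h

AUC = 10.1 mg/L·h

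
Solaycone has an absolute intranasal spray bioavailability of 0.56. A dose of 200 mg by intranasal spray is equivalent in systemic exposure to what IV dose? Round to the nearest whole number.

D_iv = 112 mg

Systemic exposure from an extravascular dose = F × D_ev, so the equivalent IV dose is F × D_ev.
D_iv = F × D_ev = 0.56 × 200 = 112 mg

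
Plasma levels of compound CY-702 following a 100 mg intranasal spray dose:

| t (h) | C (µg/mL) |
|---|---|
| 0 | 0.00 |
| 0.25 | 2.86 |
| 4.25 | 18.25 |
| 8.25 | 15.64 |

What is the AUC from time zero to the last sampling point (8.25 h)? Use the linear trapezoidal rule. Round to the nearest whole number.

Trapezoidal AUC_0→8.25:
  [0→0.25]: (0.00+2.86)/2 × 0.25 = 0.3575
  [0.25→4.25]: (2.86+18.25)/2 × 4 = 42.22
  [4.25→8.25]: (18.25+15.64)/2 × 4 = 67.78
  Sum = 110.3575 µg/mL·h

AUC = 110 µg/mL·h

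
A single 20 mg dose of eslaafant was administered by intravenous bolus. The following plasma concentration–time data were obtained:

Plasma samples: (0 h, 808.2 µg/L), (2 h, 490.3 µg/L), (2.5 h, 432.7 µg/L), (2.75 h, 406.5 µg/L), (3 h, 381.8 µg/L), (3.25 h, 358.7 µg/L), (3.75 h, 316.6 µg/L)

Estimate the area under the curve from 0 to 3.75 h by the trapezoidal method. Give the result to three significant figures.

Trapezoidal AUC_0→3.75:
  [0→2]: (808.2+490.3)/2 × 2 = 1298.5
  [2→2.5]: (490.3+432.7)/2 × 0.5 = 230.75
  [2.5→2.75]: (432.7+406.5)/2 × 0.25 = 104.9
  [2.75→3]: (406.5+381.8)/2 × 0.25 = 98.5375
  [3→3.25]: (381.8+358.7)/2 × 0.25 = 92.5625
  [3.25→3.75]: (358.7+316.6)/2 × 0.5 = 168.825
  Sum = 1994.075 µg/L·h

AUC = 1990 µg/L·h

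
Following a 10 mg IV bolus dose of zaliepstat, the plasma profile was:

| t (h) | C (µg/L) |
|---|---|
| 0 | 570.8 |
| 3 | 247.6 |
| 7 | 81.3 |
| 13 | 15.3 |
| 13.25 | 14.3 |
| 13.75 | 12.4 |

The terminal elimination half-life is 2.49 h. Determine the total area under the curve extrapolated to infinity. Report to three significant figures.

AUC = 2230 µg/L·h

Trapezoidal AUC_0→13.75:
  [0→3]: (570.8+247.6)/2 × 3 = 1227.6
  [3→7]: (247.6+81.3)/2 × 4 = 657.8
  [7→13]: (81.3+15.3)/2 × 6 = 289.8
  [13→13.25]: (15.3+14.3)/2 × 0.25 = 3.7
  [13.25→13.75]: (14.3+12.4)/2 × 0.5 = 6.675
  Sum = 2185.575 µg/L·h
k_e = ln2 / t½ = 0.693147 / 2.49 = 0.2784 h^-1
Extrapolated tail: C_last / k_e = 12.4 / 0.2784 = 44.540
AUC_0→∞ = 2185.575 + 44.540 = 2230.115 µg/L·h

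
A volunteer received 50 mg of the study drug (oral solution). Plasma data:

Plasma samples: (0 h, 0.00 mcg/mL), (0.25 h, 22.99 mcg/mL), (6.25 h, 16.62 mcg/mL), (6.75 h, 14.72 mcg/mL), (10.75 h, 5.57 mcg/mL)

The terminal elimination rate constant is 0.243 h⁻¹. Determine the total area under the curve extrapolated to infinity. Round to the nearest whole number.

Trapezoidal AUC_0→10.75:
  [0→0.25]: (0.00+22.99)/2 × 0.25 = 2.87375
  [0.25→6.25]: (22.99+16.62)/2 × 6 = 118.83
  [6.25→6.75]: (16.62+14.72)/2 × 0.5 = 7.835
  [6.75→10.75]: (14.72+5.57)/2 × 4 = 40.58
  Sum = 170.11875 mcg/mL·h
Extrapolated tail: C_last / k_e = 5.57 / 0.243 = 22.922
AUC_0→∞ = 170.11875 + 22.922 = 193.04075 mcg/mL·h

AUC = 193 mcg/mL·h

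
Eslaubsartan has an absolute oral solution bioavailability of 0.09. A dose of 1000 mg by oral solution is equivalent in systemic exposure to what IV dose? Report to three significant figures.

Systemic exposure from an extravascular dose = F × D_ev, so the equivalent IV dose is F × D_ev.
D_iv = F × D_ev = 0.09 × 1000 = 90 mg

D_iv = 90.0 mg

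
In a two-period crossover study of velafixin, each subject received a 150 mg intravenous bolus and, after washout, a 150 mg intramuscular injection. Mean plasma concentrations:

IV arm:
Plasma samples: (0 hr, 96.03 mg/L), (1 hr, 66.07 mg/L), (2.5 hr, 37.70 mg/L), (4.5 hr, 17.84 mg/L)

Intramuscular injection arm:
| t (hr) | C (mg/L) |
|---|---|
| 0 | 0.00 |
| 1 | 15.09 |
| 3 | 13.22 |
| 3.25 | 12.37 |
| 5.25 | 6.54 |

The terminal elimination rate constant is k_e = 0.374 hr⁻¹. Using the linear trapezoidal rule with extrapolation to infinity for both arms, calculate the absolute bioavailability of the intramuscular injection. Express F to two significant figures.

Trapezoidal AUC_0→4.5 (IV):
  [0→1]: (96.03+66.07)/2 × 1 = 81.05
  [1→2.5]: (66.07+37.70)/2 × 1.5 = 77.8275
  [2.5→4.5]: (37.70+17.84)/2 × 2 = 55.54
  Sum = 214.4175 mg/L·hr
IV tail: 17.84/0.374 = 47.701; AUC_iv,0→∞ = 214.4175 + 47.701 = 262.1185 mg/L·hr
Trapezoidal AUC_0→5.25 (intramuscular injection):
  [0→1]: (0.00+15.09)/2 × 1 = 7.545
  [1→3]: (15.09+13.22)/2 × 2 = 28.31
  [3→3.25]: (13.22+12.37)/2 × 0.25 = 3.19875
  [3.25→5.25]: (12.37+6.54)/2 × 2 = 18.91
  Sum = 57.96375 mg/L·hr
intramuscular injection tail: 6.54/0.374 = 17.487; AUC_ev,0→∞ = 57.96375 + 17.487 = 75.45075 mg/L·hr
F = (AUC_ev/D_ev)/(AUC_iv/D_iv) = (75.45075/150)/(262.1185/150) = 0.503005/1.74746 = 0.2878

F = 0.29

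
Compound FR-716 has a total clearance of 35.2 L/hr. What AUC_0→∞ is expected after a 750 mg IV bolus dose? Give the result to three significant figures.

AUC = 21.3 mg/L·hr

AUC_0→∞ = Dose_iv / CL
        = 750 / 35.2 = 21.3068 mg/L·hr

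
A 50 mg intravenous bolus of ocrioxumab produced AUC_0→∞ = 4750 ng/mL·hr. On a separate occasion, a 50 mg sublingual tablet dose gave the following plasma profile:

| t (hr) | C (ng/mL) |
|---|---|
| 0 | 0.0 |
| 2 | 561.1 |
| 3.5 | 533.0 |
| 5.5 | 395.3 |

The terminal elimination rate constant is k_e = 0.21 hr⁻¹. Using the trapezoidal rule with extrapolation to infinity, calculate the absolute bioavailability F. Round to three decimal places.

F = 0.883

Trapezoidal AUC_0→5.5 (sublingual tablet):
  [0→2]: (0.0+561.1)/2 × 2 = 561.1
  [2→3.5]: (561.1+533.0)/2 × 1.5 = 820.575
  [3.5→5.5]: (533.0+395.3)/2 × 2 = 928.3
  Sum = 2309.975 ng/mL·hr
Tail: C_last/k_e = 395.3/0.21 = 1882.381
AUC_0→∞ (sublingual tablet) = 2309.975 + 1882.381 = 4192.356 ng/mL·hr
F = (AUC_ev/D_ev)/(AUC_iv/D_iv) = (4192.356/50)/(4750/50) = 83.84712/95 = 0.8826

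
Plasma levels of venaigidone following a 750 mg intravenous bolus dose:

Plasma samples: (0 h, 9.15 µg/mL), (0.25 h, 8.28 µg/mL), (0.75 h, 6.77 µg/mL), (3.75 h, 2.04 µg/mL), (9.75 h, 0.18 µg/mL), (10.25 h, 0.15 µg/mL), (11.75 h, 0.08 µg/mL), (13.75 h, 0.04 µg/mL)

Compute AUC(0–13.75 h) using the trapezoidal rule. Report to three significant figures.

Trapezoidal AUC_0→13.75:
  [0→0.25]: (9.15+8.28)/2 × 0.25 = 2.17875
  [0.25→0.75]: (8.28+6.77)/2 × 0.5 = 3.7625
  [0.75→3.75]: (6.77+2.04)/2 × 3 = 13.215
  [3.75→9.75]: (2.04+0.18)/2 × 6 = 6.66
  [9.75→10.25]: (0.18+0.15)/2 × 0.5 = 0.0825
  [10.25→11.75]: (0.15+0.08)/2 × 1.5 = 0.1725
  [11.75→13.75]: (0.08+0.04)/2 × 2 = 0.12
  Sum = 26.19125 µg/mL·h

AUC = 26.2 µg/mL·h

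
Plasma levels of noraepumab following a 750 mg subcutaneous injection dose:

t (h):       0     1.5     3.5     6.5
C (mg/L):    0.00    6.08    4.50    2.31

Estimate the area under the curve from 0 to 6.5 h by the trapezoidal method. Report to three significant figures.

Trapezoidal AUC_0→6.5:
  [0→1.5]: (0.00+6.08)/2 × 1.5 = 4.56
  [1.5→3.5]: (6.08+4.50)/2 × 2 = 10.58
  [3.5→6.5]: (4.50+2.31)/2 × 3 = 10.215
  Sum = 25.355 mg/L·h

AUC = 25.4 mg/L·h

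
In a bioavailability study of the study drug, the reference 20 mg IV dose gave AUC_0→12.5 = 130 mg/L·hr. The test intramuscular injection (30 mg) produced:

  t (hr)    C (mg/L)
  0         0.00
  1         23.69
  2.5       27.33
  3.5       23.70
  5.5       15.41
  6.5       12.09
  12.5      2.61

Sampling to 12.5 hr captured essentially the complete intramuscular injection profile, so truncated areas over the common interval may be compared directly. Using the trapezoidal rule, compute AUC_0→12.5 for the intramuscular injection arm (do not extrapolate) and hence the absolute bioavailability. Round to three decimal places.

Trapezoidal AUC_0→12.5 (intramuscular injection):
  [0→1]: (0.00+23.69)/2 × 1 = 11.845
  [1→2.5]: (23.69+27.33)/2 × 1.5 = 38.265
  [2.5→3.5]: (27.33+23.70)/2 × 1 = 25.515
  [3.5→5.5]: (23.70+15.41)/2 × 2 = 39.11
  [5.5→6.5]: (15.41+12.09)/2 × 1 = 13.75
  [6.5→12.5]: (12.09+2.61)/2 × 6 = 44.1
  Sum = 172.585 mg/L·hr
F = (AUC_ev/D_ev)/(AUC_iv/D_iv) = (172.585/30)/(130/20) = 5.75283/6.5 = 0.8851

F = 0.885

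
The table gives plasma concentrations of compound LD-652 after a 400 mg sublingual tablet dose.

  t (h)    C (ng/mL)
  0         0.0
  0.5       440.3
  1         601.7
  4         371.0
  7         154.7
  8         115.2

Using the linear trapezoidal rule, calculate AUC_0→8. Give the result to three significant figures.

Trapezoidal AUC_0→8:
  [0→0.5]: (0.0+440.3)/2 × 0.5 = 110.075
  [0.5→1]: (440.3+601.7)/2 × 0.5 = 260.5
  [1→4]: (601.7+371.0)/2 × 3 = 1459.05
  [4→7]: (371.0+154.7)/2 × 3 = 788.55
  [7→8]: (154.7+115.2)/2 × 1 = 134.95
  Sum = 2753.125 ng/mL·h

AUC = 2750 ng/mL·h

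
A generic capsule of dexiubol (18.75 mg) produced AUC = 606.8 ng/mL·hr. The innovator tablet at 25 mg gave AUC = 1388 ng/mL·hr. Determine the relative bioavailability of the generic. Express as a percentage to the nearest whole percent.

F_rel = 58%

F_rel = (AUC_test/D_test) / (AUC_ref/D_ref)
      = (606.8/18.75) / (1388/25)
      = 32.3627 / 55.52 = 0.5829 = 58.29%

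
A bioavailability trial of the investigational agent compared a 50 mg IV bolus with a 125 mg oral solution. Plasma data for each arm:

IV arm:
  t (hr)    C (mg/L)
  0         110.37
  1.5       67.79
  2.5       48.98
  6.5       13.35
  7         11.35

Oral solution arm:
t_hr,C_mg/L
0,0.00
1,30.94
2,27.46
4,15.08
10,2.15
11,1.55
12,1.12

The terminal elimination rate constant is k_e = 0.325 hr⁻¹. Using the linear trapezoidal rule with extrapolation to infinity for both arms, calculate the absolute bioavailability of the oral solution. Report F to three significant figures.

Trapezoidal AUC_0→7 (IV):
  [0→1.5]: (110.37+67.79)/2 × 1.5 = 133.62
  [1.5→2.5]: (67.79+48.98)/2 × 1 = 58.385
  [2.5→6.5]: (48.98+13.35)/2 × 4 = 124.66
  [6.5→7]: (13.35+11.35)/2 × 0.5 = 6.175
  Sum = 322.84 mg/L·hr
IV tail: 11.35/0.325 = 34.923; AUC_iv,0→∞ = 322.84 + 34.923 = 357.763 mg/L·hr
Trapezoidal AUC_0→12 (oral solution):
  [0→1]: (0.00+30.94)/2 × 1 = 15.47
  [1→2]: (30.94+27.46)/2 × 1 = 29.2
  [2→4]: (27.46+15.08)/2 × 2 = 42.54
  [4→10]: (15.08+2.15)/2 × 6 = 51.69
  [10→11]: (2.15+1.55)/2 × 1 = 1.85
  [11→12]: (1.55+1.12)/2 × 1 = 1.335
  Sum = 142.085 mg/L·hr
oral solution tail: 1.12/0.325 = 3.446; AUC_ev,0→∞ = 142.085 + 3.446 = 145.531 mg/L·hr
F = (AUC_ev/D_ev)/(AUC_iv/D_iv) = (145.531/125)/(357.763/50) = 1.164248/7.15526 = 0.1627

F = 0.163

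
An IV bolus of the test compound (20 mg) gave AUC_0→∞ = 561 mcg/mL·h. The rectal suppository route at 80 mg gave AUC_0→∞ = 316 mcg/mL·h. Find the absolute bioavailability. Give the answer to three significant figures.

F = 0.141

F = (AUC_ev / D_ev) / (AUC_iv / D_iv)
  = (316/80) / (561/20)
  = 3.95 / 28.05 = 0.1408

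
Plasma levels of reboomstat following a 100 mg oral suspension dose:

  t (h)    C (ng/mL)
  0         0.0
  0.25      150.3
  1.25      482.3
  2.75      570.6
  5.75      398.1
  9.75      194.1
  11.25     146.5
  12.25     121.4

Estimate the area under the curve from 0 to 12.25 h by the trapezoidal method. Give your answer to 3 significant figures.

Trapezoidal AUC_0→12.25:
  [0→0.25]: (0.0+150.3)/2 × 0.25 = 18.7875
  [0.25→1.25]: (150.3+482.3)/2 × 1 = 316.3
  [1.25→2.75]: (482.3+570.6)/2 × 1.5 = 789.675
  [2.75→5.75]: (570.6+398.1)/2 × 3 = 1453.05
  [5.75→9.75]: (398.1+194.1)/2 × 4 = 1184.4
  [9.75→11.25]: (194.1+146.5)/2 × 1.5 = 255.45
  [11.25→12.25]: (146.5+121.4)/2 × 1 = 133.95
  Sum = 4151.6125 ng/mL·h

AUC = 4150 ng/mL·h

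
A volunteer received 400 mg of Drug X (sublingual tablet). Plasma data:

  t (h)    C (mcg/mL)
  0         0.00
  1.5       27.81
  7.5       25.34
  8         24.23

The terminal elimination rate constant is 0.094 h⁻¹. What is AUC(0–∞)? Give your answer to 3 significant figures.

Trapezoidal AUC_0→8:
  [0→1.5]: (0.00+27.81)/2 × 1.5 = 20.8575
  [1.5→7.5]: (27.81+25.34)/2 × 6 = 159.45
  [7.5→8]: (25.34+24.23)/2 × 0.5 = 12.3925
  Sum = 192.7 mcg/mL·h
Extrapolated tail: C_last / k_e = 24.23 / 0.094 = 257.766
AUC_0→∞ = 192.7 + 257.766 = 450.466 mcg/mL·h

AUC = 450 mcg/mL·h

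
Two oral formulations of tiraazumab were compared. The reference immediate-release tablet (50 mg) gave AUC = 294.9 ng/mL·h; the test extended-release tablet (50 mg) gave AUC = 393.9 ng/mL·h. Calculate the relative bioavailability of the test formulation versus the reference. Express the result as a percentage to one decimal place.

F_rel = 133.6%

F_rel = (AUC_test/D_test) / (AUC_ref/D_ref)
      = (393.9/50) / (294.9/50)
      = 7.878 / 5.898 = 1.3357 = 133.57%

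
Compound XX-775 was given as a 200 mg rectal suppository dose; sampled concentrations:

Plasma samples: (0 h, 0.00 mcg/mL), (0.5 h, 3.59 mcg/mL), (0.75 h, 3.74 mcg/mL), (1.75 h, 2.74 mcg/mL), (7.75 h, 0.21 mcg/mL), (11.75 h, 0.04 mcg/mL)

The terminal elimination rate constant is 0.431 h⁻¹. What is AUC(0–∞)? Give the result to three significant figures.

Trapezoidal AUC_0→11.75:
  [0→0.5]: (0.00+3.59)/2 × 0.5 = 0.8975
  [0.5→0.75]: (3.59+3.74)/2 × 0.25 = 0.91625
  [0.75→1.75]: (3.74+2.74)/2 × 1 = 3.24
  [1.75→7.75]: (2.74+0.21)/2 × 6 = 8.85
  [7.75→11.75]: (0.21+0.04)/2 × 4 = 0.5
  Sum = 14.40375 mcg/mL·h
Extrapolated tail: C_last / k_e = 0.04 / 0.431 = 0.093
AUC_0→∞ = 14.40375 + 0.093 = 14.49675 mcg/mL·h

AUC = 14.5 mcg/mL·h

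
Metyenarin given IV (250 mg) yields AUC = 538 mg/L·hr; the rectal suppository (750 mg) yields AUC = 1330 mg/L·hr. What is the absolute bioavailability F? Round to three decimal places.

F = 0.824

F = (AUC_ev / D_ev) / (AUC_iv / D_iv)
  = (1330/750) / (538/250)
  = 1.77333 / 2.152 = 0.8240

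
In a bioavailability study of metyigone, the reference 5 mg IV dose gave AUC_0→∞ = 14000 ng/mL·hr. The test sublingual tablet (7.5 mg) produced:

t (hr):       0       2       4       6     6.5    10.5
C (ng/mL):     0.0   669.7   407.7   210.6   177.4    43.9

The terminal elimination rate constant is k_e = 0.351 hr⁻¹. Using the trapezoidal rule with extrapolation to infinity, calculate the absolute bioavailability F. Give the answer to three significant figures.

F = 0.144

Trapezoidal AUC_0→10.5 (sublingual tablet):
  [0→2]: (0.0+669.7)/2 × 2 = 669.7
  [2→4]: (669.7+407.7)/2 × 2 = 1077.4
  [4→6]: (407.7+210.6)/2 × 2 = 618.3
  [6→6.5]: (210.6+177.4)/2 × 0.5 = 97.0
  [6.5→10.5]: (177.4+43.9)/2 × 4 = 442.6
  Sum = 2905.0 ng/mL·hr
Tail: C_last/k_e = 43.9/0.351 = 125.071
AUC_0→∞ (sublingual tablet) = 2905.0 + 125.071 = 3030.071 ng/mL·hr
F = (AUC_ev/D_ev)/(AUC_iv/D_iv) = (3030.071/7.5)/(14000/5) = 404.009/2800 = 0.1443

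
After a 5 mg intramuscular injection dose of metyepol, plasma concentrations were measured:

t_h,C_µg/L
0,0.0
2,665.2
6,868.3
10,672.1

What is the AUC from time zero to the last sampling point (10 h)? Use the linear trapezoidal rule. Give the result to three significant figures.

Trapezoidal AUC_0→10:
  [0→2]: (0.0+665.2)/2 × 2 = 665.2
  [2→6]: (665.2+868.3)/2 × 4 = 3067.0
  [6→10]: (868.3+672.1)/2 × 4 = 3080.8
  Sum = 6813.0 µg/L·h

AUC = 6810 µg/L·h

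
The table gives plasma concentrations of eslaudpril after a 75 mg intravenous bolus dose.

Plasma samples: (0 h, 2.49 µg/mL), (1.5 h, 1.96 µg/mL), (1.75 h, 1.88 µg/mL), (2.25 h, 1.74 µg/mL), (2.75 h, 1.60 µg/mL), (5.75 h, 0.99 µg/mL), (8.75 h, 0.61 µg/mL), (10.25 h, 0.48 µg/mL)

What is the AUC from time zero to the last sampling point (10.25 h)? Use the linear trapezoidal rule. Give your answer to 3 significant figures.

AUC = 12.7 µg/mL·h

Trapezoidal AUC_0→10.25:
  [0→1.5]: (2.49+1.96)/2 × 1.5 = 3.3375
  [1.5→1.75]: (1.96+1.88)/2 × 0.25 = 0.48
  [1.75→2.25]: (1.88+1.74)/2 × 0.5 = 0.905
  [2.25→2.75]: (1.74+1.60)/2 × 0.5 = 0.835
  [2.75→5.75]: (1.60+0.99)/2 × 3 = 3.885
  [5.75→8.75]: (0.99+0.61)/2 × 3 = 2.4
  [8.75→10.25]: (0.61+0.48)/2 × 1.5 = 0.8175
  Sum = 12.66 µg/mL·h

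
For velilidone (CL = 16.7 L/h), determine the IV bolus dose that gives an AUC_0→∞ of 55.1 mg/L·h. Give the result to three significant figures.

Dose_iv = CL × AUC_0→∞
     = 16.7 × 55.1 = 920.17 mg

Dose = 920 mg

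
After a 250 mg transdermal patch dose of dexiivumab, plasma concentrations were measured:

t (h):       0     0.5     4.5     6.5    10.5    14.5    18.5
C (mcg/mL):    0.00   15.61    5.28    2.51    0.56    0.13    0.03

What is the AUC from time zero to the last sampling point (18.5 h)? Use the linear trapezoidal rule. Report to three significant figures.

Trapezoidal AUC_0→18.5:
  [0→0.5]: (0.00+15.61)/2 × 0.5 = 3.9025
  [0.5→4.5]: (15.61+5.28)/2 × 4 = 41.78
  [4.5→6.5]: (5.28+2.51)/2 × 2 = 7.79
  [6.5→10.5]: (2.51+0.56)/2 × 4 = 6.14
  [10.5→14.5]: (0.56+0.13)/2 × 4 = 1.38
  [14.5→18.5]: (0.13+0.03)/2 × 4 = 0.32
  Sum = 61.3125 mcg/mL·h

AUC = 61.3 mcg/mL·h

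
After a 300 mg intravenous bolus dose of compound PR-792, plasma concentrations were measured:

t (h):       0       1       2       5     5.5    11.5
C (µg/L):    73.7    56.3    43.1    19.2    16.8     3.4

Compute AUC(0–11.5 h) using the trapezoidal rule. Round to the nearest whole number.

AUC = 278 µg/L·h

Trapezoidal AUC_0→11.5:
  [0→1]: (73.7+56.3)/2 × 1 = 65.0
  [1→2]: (56.3+43.1)/2 × 1 = 49.7
  [2→5]: (43.1+19.2)/2 × 3 = 93.45
  [5→5.5]: (19.2+16.8)/2 × 0.5 = 9.0
  [5.5→11.5]: (16.8+3.4)/2 × 6 = 60.6
  Sum = 277.75 µg/L·h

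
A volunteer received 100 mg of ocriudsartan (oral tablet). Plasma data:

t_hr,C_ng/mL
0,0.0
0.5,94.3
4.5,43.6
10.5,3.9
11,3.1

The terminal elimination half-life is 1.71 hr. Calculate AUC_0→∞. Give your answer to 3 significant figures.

AUC = 451 ng/mL·hr

Trapezoidal AUC_0→11:
  [0→0.5]: (0.0+94.3)/2 × 0.5 = 23.575
  [0.5→4.5]: (94.3+43.6)/2 × 4 = 275.8
  [4.5→10.5]: (43.6+3.9)/2 × 6 = 142.5
  [10.5→11]: (3.9+3.1)/2 × 0.5 = 1.75
  Sum = 443.625 ng/mL·hr
k_e = ln2 / t½ = 0.693147 / 1.71 = 0.4053 hr^-1
Extrapolated tail: C_last / k_e = 3.1 / 0.4053 = 7.649
AUC_0→∞ = 443.625 + 7.649 = 451.274 ng/mL·hr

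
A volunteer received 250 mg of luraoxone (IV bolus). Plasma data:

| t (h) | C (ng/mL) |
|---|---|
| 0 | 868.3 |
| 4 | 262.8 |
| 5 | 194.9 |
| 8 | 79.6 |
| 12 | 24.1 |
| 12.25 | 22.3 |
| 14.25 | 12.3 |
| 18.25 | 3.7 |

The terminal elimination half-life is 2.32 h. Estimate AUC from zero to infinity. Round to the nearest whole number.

Trapezoidal AUC_0→18.25:
  [0→4]: (868.3+262.8)/2 × 4 = 2262.2
  [4→5]: (262.8+194.9)/2 × 1 = 228.85
  [5→8]: (194.9+79.6)/2 × 3 = 411.75
  [8→12]: (79.6+24.1)/2 × 4 = 207.4
  [12→12.25]: (24.1+22.3)/2 × 0.25 = 5.8
  [12.25→14.25]: (22.3+12.3)/2 × 2 = 34.6
  [14.25→18.25]: (12.3+3.7)/2 × 4 = 32.0
  Sum = 3182.6 ng/mL·h
k_e = ln2 / t½ = 0.693147 / 2.32 = 0.2988 h^-1
Extrapolated tail: C_last / k_e = 3.7 / 0.2988 = 12.383
AUC_0→∞ = 3182.6 + 12.383 = 3194.983 ng/mL·h

AUC = 3195 ng/mL·h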